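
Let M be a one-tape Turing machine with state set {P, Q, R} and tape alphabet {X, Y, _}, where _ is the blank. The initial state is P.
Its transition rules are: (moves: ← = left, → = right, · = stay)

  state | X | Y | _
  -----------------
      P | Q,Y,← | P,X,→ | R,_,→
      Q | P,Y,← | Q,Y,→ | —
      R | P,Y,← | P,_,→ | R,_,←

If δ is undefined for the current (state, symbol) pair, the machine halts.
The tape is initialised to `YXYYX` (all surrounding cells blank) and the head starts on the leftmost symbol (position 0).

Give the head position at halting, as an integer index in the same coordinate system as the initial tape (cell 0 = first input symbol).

state=P head=0 tape=_[Y]XYYX__   (P,Y)→(P,X,→)
state=P head=1 tape=_X[X]YYX__   (P,X)→(Q,Y,←)
state=Q head=0 tape=_[X]YYYX__   (Q,X)→(P,Y,←)
state=P head=-1 tape=[_]YYYYX__   (P,_)→(R,_,→)
state=R head=0 tape=_[Y]YYYX__   (R,Y)→(P,_,→)
state=P head=1 tape=__[Y]YYX__   (P,Y)→(P,X,→)
state=P head=2 tape=__X[Y]YX__   (P,Y)→(P,X,→)
state=P head=3 tape=__XX[Y]X__   (P,Y)→(P,X,→)
state=P head=4 tape=__XXX[X]__   (P,X)→(Q,Y,←)
state=Q head=3 tape=__XX[X]Y__   (Q,X)→(P,Y,←)
state=P head=2 tape=__X[X]YY__   (P,X)→(Q,Y,←)
state=Q head=1 tape=__[X]YYY__   (Q,X)→(P,Y,←)
state=P head=0 tape=_[_]YYYY__   (P,_)→(R,_,→)
state=R head=1 tape=__[Y]YYY__   (R,Y)→(P,_,→)
state=P head=2 tape=___[Y]YY__   (P,Y)→(P,X,→)
state=P head=3 tape=___X[Y]Y__   (P,Y)→(P,X,→)
state=P head=4 tape=___XX[Y]__   (P,Y)→(P,X,→)
state=P head=5 tape=___XXX[_]_   (P,_)→(R,_,→)
state=R head=6 tape=___XXX_[_]   (R,_)→(R,_,←)
state=R head=5 tape=___XXX[_]_   (R,_)→(R,_,←)
state=R head=4 tape=___XX[X]__   (R,X)→(P,Y,←)
state=P head=3 tape=___X[X]Y__   (P,X)→(Q,Y,←)
state=Q head=2 tape=___[X]YY__   (Q,X)→(P,Y,←)
state=P head=1 tape=__[_]YYY__   (P,_)→(R,_,→)
state=R head=2 tape=___[Y]YY__   (R,Y)→(P,_,→)
state=P head=3 tape=____[Y]Y__   (P,Y)→(P,X,→)
state=P head=4 tape=____X[Y]__   (P,Y)→(P,X,→)
state=P head=5 tape=____XX[_]_   (P,_)→(R,_,→)
state=R head=6 tape=____XX_[_]   (R,_)→(R,_,←)
state=R head=5 tape=____XX[_]_   (R,_)→(R,_,←)
state=R head=4 tape=____X[X]__   (R,X)→(P,Y,←)
state=P head=3 tape=____[X]Y__   (P,X)→(Q,Y,←)
state=Q head=2 tape=___[_]YY__
At halt the head is at cell 2.

2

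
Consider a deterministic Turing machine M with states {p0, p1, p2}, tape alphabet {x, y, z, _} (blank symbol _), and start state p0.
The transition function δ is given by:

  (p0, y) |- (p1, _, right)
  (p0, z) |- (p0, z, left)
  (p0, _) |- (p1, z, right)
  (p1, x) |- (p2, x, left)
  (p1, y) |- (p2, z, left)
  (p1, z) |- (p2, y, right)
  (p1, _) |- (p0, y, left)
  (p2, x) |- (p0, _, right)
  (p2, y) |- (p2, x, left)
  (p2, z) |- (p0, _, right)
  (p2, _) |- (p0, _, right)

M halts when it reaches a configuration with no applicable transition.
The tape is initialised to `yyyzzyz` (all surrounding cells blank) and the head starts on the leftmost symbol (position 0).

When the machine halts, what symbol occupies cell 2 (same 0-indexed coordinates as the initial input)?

p0 | [y]yyzzyz   read y → write _, move right, go to p1
p1 | _[y]yzzyz   read y → write z, move left, go to p2
p2 | [_]zyzzyz   read _ → write _, move right, go to p0
p0 | _[z]yzzyz   read z → write z, move left, go to p0
p0 | [_]zyzzyz   read _ → write z, move right, go to p1
p1 | z[z]yzzyz   read z → write y, move right, go to p2
p2 | zy[y]zzyz   read y → write x, move left, go to p2
p2 | z[y]xzzyz   read y → write x, move left, go to p2
p2 | [z]xxzzyz   read z → write _, move right, go to p0
p0 | _[x]xzzyz
Cell 2 holds x when M halts.

x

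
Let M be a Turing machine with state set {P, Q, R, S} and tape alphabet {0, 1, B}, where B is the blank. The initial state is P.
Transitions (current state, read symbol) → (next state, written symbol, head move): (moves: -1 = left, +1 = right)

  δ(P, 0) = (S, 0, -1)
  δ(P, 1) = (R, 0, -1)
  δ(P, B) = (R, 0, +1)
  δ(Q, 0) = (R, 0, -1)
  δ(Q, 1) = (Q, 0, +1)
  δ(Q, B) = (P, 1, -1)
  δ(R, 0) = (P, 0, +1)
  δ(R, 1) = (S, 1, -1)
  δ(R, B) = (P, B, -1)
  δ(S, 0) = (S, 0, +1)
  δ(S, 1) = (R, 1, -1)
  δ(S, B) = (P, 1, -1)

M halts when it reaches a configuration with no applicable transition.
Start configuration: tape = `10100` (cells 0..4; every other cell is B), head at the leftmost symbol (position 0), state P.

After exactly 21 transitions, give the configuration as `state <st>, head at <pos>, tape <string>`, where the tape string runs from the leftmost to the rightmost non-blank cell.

P | BBBB[1]0100   read 1 → write 0, move -1, go to R
R | BBB[B]00100   read B → write B, move -1, go to P
P | BB[B]B00100   read B → write 0, move +1, go to R
R | BB0[B]00100   read B → write B, move -1, go to P
P | BB[0]B00100   read 0 → write 0, move -1, go to S
S | B[B]0B00100   read B → write 1, move -1, go to P
P | [B]10B00100   read B → write 0, move +1, go to R
R | 0[1]0B00100   read 1 → write 1, move -1, go to S
S | [0]10B00100   read 0 → write 0, move +1, go to S
S | 0[1]0B00100   read 1 → write 1, move -1, go to R
R | [0]10B00100   read 0 → write 0, move +1, go to P
P | 0[1]0B00100   read 1 → write 0, move -1, go to R
R | [0]00B00100   read 0 → write 0, move +1, go to P
P | 0[0]0B00100   read 0 → write 0, move -1, go to S
S | [0]00B00100   read 0 → write 0, move +1, go to S
S | 0[0]0B00100   read 0 → write 0, move +1, go to S
S | 00[0]B00100   read 0 → write 0, move +1, go to S
S | 000[B]00100   read B → write 1, move -1, go to P
P | 00[0]100100   read 0 → write 0, move -1, go to S
S | 0[0]0100100   read 0 → write 0, move +1, go to S
S | 00[0]100100   read 0 → write 0, move +1, go to S
S | 000[1]00100
After 21 steps: state S, head at -1, tape 000100100.

state S, head at -1, tape 000100100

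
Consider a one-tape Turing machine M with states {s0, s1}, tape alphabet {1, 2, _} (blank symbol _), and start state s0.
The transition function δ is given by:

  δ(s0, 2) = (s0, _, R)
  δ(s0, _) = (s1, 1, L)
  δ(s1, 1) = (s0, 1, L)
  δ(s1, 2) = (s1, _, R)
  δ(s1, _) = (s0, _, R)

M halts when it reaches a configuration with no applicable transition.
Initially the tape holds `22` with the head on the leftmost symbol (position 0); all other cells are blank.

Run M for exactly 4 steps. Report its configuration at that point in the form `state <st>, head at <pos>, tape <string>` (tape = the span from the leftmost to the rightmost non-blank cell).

s0 | [2]2_   read 2 → write _, move R, go to s0
s0 | _[2]_   read 2 → write _, move R, go to s0
s0 | __[_]   read _ → write 1, move L, go to s1
s1 | _[_]1   read _ → write _, move R, go to s0
s0 | __[1]
After 4 steps: state s0, head at 2, tape 1.

state s0, head at 2, tape 1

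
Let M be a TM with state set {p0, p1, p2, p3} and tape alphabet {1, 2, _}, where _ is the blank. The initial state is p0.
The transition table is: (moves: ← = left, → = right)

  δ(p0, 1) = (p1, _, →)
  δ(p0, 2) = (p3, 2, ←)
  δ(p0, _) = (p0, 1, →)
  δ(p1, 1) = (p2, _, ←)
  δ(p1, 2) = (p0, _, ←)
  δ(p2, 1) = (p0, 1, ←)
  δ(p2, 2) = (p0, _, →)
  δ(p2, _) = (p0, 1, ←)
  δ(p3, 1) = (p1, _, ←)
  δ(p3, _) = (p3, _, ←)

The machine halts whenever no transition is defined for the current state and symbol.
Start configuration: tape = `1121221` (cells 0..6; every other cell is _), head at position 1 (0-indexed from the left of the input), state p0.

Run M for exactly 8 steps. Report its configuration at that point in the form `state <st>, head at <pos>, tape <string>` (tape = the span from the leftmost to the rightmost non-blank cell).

state p0, head at 5, tape 1111121

state=p0 head=1 tape=1[1]21221   (p0,1)→(p1,_,→)
state=p1 head=2 tape=1_[2]1221   (p1,2)→(p0,_,←)
state=p0 head=1 tape=1[_]_1221   (p0,_)→(p0,1,→)
state=p0 head=2 tape=11[_]1221   (p0,_)→(p0,1,→)
state=p0 head=3 tape=111[1]221   (p0,1)→(p1,_,→)
state=p1 head=4 tape=111_[2]21   (p1,2)→(p0,_,←)
state=p0 head=3 tape=111[_]_21   (p0,_)→(p0,1,→)
state=p0 head=4 tape=1111[_]21   (p0,_)→(p0,1,→)
state=p0 head=5 tape=11111[2]1
After 8 steps: state p0, head at 5, tape 1111121.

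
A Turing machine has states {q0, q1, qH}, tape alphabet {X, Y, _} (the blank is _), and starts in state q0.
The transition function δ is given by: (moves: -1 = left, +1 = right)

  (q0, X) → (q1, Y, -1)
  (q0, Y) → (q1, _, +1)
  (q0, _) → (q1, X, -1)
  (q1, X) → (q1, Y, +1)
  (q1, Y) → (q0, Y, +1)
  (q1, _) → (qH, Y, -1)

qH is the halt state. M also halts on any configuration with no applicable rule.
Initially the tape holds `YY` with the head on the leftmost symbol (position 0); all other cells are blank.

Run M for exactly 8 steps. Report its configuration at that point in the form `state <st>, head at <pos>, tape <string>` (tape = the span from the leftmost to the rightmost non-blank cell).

q0 | [Y]Y__   read Y → write _, move +1, go to q1
q1 | _[Y]__   read Y → write Y, move +1, go to q0
q0 | _Y[_]_   read _ → write X, move -1, go to q1
q1 | _[Y]X_   read Y → write Y, move +1, go to q0
q0 | _Y[X]_   read X → write Y, move -1, go to q1
q1 | _[Y]Y_   read Y → write Y, move +1, go to q0
q0 | _Y[Y]_   read Y → write _, move +1, go to q1
q1 | _Y_[_]   read _ → write Y, move -1, go to qH
qH | _Y[_]Y
After 8 steps: state qH, head at 2, tape Y_Y.

state qH, head at 2, tape Y_Y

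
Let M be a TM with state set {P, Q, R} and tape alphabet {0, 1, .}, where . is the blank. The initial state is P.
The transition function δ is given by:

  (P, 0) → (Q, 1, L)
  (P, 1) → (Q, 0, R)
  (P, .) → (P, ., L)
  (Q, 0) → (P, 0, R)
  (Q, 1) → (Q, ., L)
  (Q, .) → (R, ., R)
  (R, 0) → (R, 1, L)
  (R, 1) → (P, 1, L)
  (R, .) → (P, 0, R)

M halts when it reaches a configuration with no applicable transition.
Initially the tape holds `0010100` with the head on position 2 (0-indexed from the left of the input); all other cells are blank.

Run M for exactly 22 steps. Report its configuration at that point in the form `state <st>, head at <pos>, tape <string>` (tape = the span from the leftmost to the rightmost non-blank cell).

P | 00[1]0100...   read 1 → write 0, move R, go to Q
Q | 000[0]100...   read 0 → write 0, move R, go to P
P | 0000[1]00...   read 1 → write 0, move R, go to Q
Q | 00000[0]0...   read 0 → write 0, move R, go to P
P | 000000[0]...   read 0 → write 1, move L, go to Q
Q | 00000[0]1...   read 0 → write 0, move R, go to P
P | 000000[1]...   read 1 → write 0, move R, go to Q
Q | 0000000[.]..   read . → write ., move R, go to R
R | 0000000.[.].   read . → write 0, move R, go to P
P | 0000000.0[.]   read . → write ., move L, go to P
P | 0000000.[0].   read 0 → write 1, move L, go to Q
Q | 0000000[.]1.   read . → write ., move R, go to R
R | 0000000.[1].   read 1 → write 1, move L, go to P
P | 0000000[.]1.   read . → write ., move L, go to P
P | 000000[0].1.   read 0 → write 1, move L, go to Q
Q | 00000[0]1.1.   read 0 → write 0, move R, go to P
P | 000000[1].1.   read 1 → write 0, move R, go to Q
Q | 0000000[.]1.   read . → write ., move R, go to R
R | 0000000.[1].   read 1 → write 1, move L, go to P
P | 0000000[.]1.   read . → write ., move L, go to P
P | 000000[0].1.   read 0 → write 1, move L, go to Q
Q | 00000[0]1.1.   read 0 → write 0, move R, go to P
P | 000000[1].1.
After 22 steps: state P, head at 6, tape 0000001.1.

state P, head at 6, tape 0000001.1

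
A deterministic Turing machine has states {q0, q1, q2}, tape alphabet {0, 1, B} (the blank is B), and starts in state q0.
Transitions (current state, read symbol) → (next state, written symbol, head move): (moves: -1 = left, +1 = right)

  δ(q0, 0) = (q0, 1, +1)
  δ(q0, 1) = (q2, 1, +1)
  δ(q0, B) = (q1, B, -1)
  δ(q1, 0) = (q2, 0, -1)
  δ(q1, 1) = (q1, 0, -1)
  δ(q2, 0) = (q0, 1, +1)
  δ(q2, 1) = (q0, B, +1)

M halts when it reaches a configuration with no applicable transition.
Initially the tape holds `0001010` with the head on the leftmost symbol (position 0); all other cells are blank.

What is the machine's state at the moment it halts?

q0 | B[0]001010B   read 0 → write 1, move +1, go to q0
q0 | B1[0]01010B   read 0 → write 1, move +1, go to q0
q0 | B11[0]1010B   read 0 → write 1, move +1, go to q0
q0 | B111[1]010B   read 1 → write 1, move +1, go to q2
q2 | B1111[0]10B   read 0 → write 1, move +1, go to q0
q0 | B11111[1]0B   read 1 → write 1, move +1, go to q2
q2 | B111111[0]B   read 0 → write 1, move +1, go to q0
q0 | B1111111[B]   read B → write B, move -1, go to q1
q1 | B111111[1]B   read 1 → write 0, move -1, go to q1
q1 | B11111[1]0B   read 1 → write 0, move -1, go to q1
q1 | B1111[1]00B   read 1 → write 0, move -1, go to q1
q1 | B111[1]000B   read 1 → write 0, move -1, go to q1
q1 | B11[1]0000B   read 1 → write 0, move -1, go to q1
q1 | B1[1]00000B   read 1 → write 0, move -1, go to q1
q1 | B[1]000000B   read 1 → write 0, move -1, go to q1
q1 | [B]0000000B
No transition is defined for (q1, B); M halts in state q1.

q1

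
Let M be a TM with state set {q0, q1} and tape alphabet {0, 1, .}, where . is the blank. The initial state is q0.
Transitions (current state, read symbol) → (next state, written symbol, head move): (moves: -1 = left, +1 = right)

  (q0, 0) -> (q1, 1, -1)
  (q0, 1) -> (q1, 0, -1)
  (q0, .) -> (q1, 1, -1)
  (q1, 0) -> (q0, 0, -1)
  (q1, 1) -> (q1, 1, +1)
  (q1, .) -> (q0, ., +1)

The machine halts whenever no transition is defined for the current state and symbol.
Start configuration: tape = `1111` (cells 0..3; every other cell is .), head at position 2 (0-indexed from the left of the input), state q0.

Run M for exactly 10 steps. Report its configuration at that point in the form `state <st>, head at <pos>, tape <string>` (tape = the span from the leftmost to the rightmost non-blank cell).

state q0, head at 0, tape 1001

q0 | .11[1]1   read 1 → write 0, move -1, go to q1
q1 | .1[1]01   read 1 → write 1, move +1, go to q1
q1 | .11[0]1   read 0 → write 0, move -1, go to q0
q0 | .1[1]01   read 1 → write 0, move -1, go to q1
q1 | .[1]001   read 1 → write 1, move +1, go to q1
q1 | .1[0]01   read 0 → write 0, move -1, go to q0
q0 | .[1]001   read 1 → write 0, move -1, go to q1
q1 | [.]0001   read . → write ., move +1, go to q0
q0 | .[0]001   read 0 → write 1, move -1, go to q1
q1 | [.]1001   read . → write ., move +1, go to q0
q0 | .[1]001
After 10 steps: state q0, head at 0, tape 1001.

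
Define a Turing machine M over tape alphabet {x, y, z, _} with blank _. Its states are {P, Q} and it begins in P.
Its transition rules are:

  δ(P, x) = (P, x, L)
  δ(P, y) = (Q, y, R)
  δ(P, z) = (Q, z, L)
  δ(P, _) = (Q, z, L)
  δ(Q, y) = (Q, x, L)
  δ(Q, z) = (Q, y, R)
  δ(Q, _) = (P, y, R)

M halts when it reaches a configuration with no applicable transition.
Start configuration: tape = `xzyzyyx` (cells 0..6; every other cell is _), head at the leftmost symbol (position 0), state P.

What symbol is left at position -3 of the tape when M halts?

y

state=P head=0 tape=___[x]zyzyyx   (P,x)→(P,x,L)
state=P head=-1 tape=__[_]xzyzyyx   (P,_)→(Q,z,L)
state=Q head=-2 tape=_[_]zxzyzyyx   (Q,_)→(P,y,R)
state=P head=-1 tape=_y[z]xzyzyyx   (P,z)→(Q,z,L)
state=Q head=-2 tape=_[y]zxzyzyyx   (Q,y)→(Q,x,L)
state=Q head=-3 tape=[_]xzxzyzyyx   (Q,_)→(P,y,R)
state=P head=-2 tape=y[x]zxzyzyyx   (P,x)→(P,x,L)
state=P head=-3 tape=[y]xzxzyzyyx   (P,y)→(Q,y,R)
state=Q head=-2 tape=y[x]zxzyzyyx
Cell -3 holds y when M halts.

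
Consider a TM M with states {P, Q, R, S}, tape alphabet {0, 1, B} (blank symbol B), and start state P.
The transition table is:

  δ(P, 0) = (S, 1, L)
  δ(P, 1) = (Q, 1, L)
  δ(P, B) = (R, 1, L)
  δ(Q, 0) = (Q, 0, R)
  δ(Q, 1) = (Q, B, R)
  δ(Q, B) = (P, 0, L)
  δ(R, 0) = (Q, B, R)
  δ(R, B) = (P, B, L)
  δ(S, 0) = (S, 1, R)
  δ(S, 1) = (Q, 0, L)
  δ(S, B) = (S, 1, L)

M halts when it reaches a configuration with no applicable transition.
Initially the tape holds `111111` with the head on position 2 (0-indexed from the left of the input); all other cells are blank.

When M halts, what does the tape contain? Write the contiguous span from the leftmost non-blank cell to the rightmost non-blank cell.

11B1B10

state=P head=2 tape=11[1]111B   (P,1)→(Q,1,L)
state=Q head=1 tape=1[1]1111B   (Q,1)→(Q,B,R)
state=Q head=2 tape=1B[1]111B   (Q,1)→(Q,B,R)
state=Q head=3 tape=1BB[1]11B   (Q,1)→(Q,B,R)
state=Q head=4 tape=1BBB[1]1B   (Q,1)→(Q,B,R)
state=Q head=5 tape=1BBBB[1]B   (Q,1)→(Q,B,R)
state=Q head=6 tape=1BBBBB[B]   (Q,B)→(P,0,L)
state=P head=5 tape=1BBBB[B]0   (P,B)→(R,1,L)
state=R head=4 tape=1BBB[B]10   (R,B)→(P,B,L)
state=P head=3 tape=1BB[B]B10   (P,B)→(R,1,L)
state=R head=2 tape=1B[B]1B10   (R,B)→(P,B,L)
state=P head=1 tape=1[B]B1B10   (P,B)→(R,1,L)
state=R head=0 tape=[1]1B1B10
The non-blank tape span at halt is 11B1B10.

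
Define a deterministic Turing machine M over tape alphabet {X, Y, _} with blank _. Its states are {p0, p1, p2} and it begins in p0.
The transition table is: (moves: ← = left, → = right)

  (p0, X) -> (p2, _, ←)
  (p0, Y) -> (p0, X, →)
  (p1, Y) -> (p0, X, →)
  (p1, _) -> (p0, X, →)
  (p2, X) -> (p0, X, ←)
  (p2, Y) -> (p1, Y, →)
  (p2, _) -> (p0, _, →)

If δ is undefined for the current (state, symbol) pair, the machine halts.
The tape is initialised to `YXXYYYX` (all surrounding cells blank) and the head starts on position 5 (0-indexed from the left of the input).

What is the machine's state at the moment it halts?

p0

state=p0 head=5 tape=_YXXYY[Y]X   (p0,Y)→(p0,X,→)
state=p0 head=6 tape=_YXXYYX[X]   (p0,X)→(p2,_,←)
state=p2 head=5 tape=_YXXYY[X]_   (p2,X)→(p0,X,←)
state=p0 head=4 tape=_YXXY[Y]X_   (p0,Y)→(p0,X,→)
state=p0 head=5 tape=_YXXYX[X]_   (p0,X)→(p2,_,←)
state=p2 head=4 tape=_YXXY[X]__   (p2,X)→(p0,X,←)
state=p0 head=3 tape=_YXX[Y]X__   (p0,Y)→(p0,X,→)
state=p0 head=4 tape=_YXXX[X]__   (p0,X)→(p2,_,←)
state=p2 head=3 tape=_YXX[X]___   (p2,X)→(p0,X,←)
state=p0 head=2 tape=_YX[X]X___   (p0,X)→(p2,_,←)
state=p2 head=1 tape=_Y[X]_X___   (p2,X)→(p0,X,←)
state=p0 head=0 tape=_[Y]X_X___   (p0,Y)→(p0,X,→)
state=p0 head=1 tape=_X[X]_X___   (p0,X)→(p2,_,←)
state=p2 head=0 tape=_[X]__X___   (p2,X)→(p0,X,←)
state=p0 head=-1 tape=[_]X__X___
No transition is defined for (p0, _); M halts in state p0.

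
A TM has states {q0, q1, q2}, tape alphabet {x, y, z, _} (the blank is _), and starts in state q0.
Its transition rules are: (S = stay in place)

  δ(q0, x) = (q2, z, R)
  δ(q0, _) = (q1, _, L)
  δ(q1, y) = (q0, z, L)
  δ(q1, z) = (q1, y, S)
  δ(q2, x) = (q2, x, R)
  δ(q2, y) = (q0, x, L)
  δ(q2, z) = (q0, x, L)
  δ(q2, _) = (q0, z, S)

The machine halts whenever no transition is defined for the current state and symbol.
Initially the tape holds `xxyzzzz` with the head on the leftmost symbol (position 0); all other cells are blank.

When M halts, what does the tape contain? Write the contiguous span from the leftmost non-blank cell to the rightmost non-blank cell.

zzzzzzxz

state=q0 head=0 tape=[x]xyzzzz_   (q0,x)→(q2,z,R)
state=q2 head=1 tape=z[x]yzzzz_   (q2,x)→(q2,x,R)
state=q2 head=2 tape=zx[y]zzzz_   (q2,y)→(q0,x,L)
state=q0 head=1 tape=z[x]xzzzz_   (q0,x)→(q2,z,R)
state=q2 head=2 tape=zz[x]zzzz_   (q2,x)→(q2,x,R)
state=q2 head=3 tape=zzx[z]zzz_   (q2,z)→(q0,x,L)
state=q0 head=2 tape=zz[x]xzzz_   (q0,x)→(q2,z,R)
state=q2 head=3 tape=zzz[x]zzz_   (q2,x)→(q2,x,R)
state=q2 head=4 tape=zzzx[z]zz_   (q2,z)→(q0,x,L)
state=q0 head=3 tape=zzz[x]xzz_   (q0,x)→(q2,z,R)
state=q2 head=4 tape=zzzz[x]zz_   (q2,x)→(q2,x,R)
state=q2 head=5 tape=zzzzx[z]z_   (q2,z)→(q0,x,L)
state=q0 head=4 tape=zzzz[x]xz_   (q0,x)→(q2,z,R)
state=q2 head=5 tape=zzzzz[x]z_   (q2,x)→(q2,x,R)
state=q2 head=6 tape=zzzzzx[z]_   (q2,z)→(q0,x,L)
state=q0 head=5 tape=zzzzz[x]x_   (q0,x)→(q2,z,R)
state=q2 head=6 tape=zzzzzz[x]_   (q2,x)→(q2,x,R)
state=q2 head=7 tape=zzzzzzx[_]   (q2,_)→(q0,z,S)
state=q0 head=7 tape=zzzzzzx[z]
The non-blank tape span at halt is zzzzzzxz.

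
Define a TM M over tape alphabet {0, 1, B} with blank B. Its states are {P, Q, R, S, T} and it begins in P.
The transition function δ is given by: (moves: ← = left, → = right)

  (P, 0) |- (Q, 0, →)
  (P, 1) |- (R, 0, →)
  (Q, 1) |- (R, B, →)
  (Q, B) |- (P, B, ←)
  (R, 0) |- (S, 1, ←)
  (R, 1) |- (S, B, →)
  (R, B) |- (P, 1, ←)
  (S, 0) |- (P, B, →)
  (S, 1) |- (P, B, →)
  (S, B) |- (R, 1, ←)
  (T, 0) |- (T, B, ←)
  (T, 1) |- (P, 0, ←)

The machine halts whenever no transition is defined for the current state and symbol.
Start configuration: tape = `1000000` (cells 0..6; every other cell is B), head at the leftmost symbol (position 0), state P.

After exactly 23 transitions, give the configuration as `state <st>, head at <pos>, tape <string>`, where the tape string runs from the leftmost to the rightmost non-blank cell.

state P, head at 7, tape 0B1

P | [1]000000BB   read 1 → write 0, move →, go to R
R | 0[0]00000BB   read 0 → write 1, move ←, go to S
S | [0]100000BB   read 0 → write B, move →, go to P
P | B[1]00000BB   read 1 → write 0, move →, go to R
R | B0[0]0000BB   read 0 → write 1, move ←, go to S
S | B[0]10000BB   read 0 → write B, move →, go to P
P | BB[1]0000BB   read 1 → write 0, move →, go to R
R | BB0[0]000BB   read 0 → write 1, move ←, go to S
S | BB[0]1000BB   read 0 → write B, move →, go to P
P | BBB[1]000BB   read 1 → write 0, move →, go to R
R | BBB0[0]00BB   read 0 → write 1, move ←, go to S
S | BBB[0]100BB   read 0 → write B, move →, go to P
P | BBBB[1]00BB   read 1 → write 0, move →, go to R
R | BBBB0[0]0BB   read 0 → write 1, move ←, go to S
S | BBBB[0]10BB   read 0 → write B, move →, go to P
P | BBBBB[1]0BB   read 1 → write 0, move →, go to R
R | BBBBB0[0]BB   read 0 → write 1, move ←, go to S
S | BBBBB[0]1BB   read 0 → write B, move →, go to P
P | BBBBBB[1]BB   read 1 → write 0, move →, go to R
R | BBBBBB0[B]B   read B → write 1, move ←, go to P
P | BBBBBB[0]1B   read 0 → write 0, move →, go to Q
Q | BBBBBB0[1]B   read 1 → write B, move →, go to R
R | BBBBBB0B[B]   read B → write 1, move ←, go to P
P | BBBBBB0[B]1
After 23 steps: state P, head at 7, tape 0B1.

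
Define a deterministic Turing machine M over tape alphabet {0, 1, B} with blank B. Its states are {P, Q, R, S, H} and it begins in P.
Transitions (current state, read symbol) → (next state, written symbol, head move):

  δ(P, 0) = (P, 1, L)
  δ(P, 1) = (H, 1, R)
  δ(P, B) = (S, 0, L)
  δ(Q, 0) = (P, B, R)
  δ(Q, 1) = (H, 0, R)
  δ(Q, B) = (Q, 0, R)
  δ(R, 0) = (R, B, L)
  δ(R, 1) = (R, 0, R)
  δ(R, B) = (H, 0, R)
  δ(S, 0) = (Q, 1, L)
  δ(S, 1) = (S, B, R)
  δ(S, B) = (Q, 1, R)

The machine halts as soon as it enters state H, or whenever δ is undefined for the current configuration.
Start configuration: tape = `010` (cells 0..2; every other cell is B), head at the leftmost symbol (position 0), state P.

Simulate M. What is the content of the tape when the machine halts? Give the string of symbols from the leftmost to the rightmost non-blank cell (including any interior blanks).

state=P head=0 tape=BB[0]10   (P,0)→(P,1,L)
state=P head=-1 tape=B[B]110   (P,B)→(S,0,L)
state=S head=-2 tape=[B]0110   (S,B)→(Q,1,R)
state=Q head=-1 tape=1[0]110   (Q,0)→(P,B,R)
state=P head=0 tape=1B[1]10   (P,1)→(H,1,R)
state=H head=1 tape=1B1[1]0
The non-blank tape span at halt is 1B110.

1B110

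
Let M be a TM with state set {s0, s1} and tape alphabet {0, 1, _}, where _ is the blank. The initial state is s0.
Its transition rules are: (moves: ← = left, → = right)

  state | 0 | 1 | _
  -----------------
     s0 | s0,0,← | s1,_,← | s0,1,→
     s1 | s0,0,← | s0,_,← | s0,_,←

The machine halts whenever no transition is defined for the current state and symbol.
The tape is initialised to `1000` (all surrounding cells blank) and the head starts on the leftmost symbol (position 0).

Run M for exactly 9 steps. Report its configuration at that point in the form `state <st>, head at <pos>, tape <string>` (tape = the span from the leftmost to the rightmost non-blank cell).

state s1, head at -3, tape 000

state=s0 head=0 tape=___[1]000   (s0,1)→(s1,_,←)
state=s1 head=-1 tape=__[_]_000   (s1,_)→(s0,_,←)
state=s0 head=-2 tape=_[_]__000   (s0,_)→(s0,1,→)
state=s0 head=-1 tape=_1[_]_000   (s0,_)→(s0,1,→)
state=s0 head=0 tape=_11[_]000   (s0,_)→(s0,1,→)
state=s0 head=1 tape=_111[0]00   (s0,0)→(s0,0,←)
state=s0 head=0 tape=_11[1]000   (s0,1)→(s1,_,←)
state=s1 head=-1 tape=_1[1]_000   (s1,1)→(s0,_,←)
state=s0 head=-2 tape=_[1]__000   (s0,1)→(s1,_,←)
state=s1 head=-3 tape=[_]___000
After 9 steps: state s1, head at -3, tape 000.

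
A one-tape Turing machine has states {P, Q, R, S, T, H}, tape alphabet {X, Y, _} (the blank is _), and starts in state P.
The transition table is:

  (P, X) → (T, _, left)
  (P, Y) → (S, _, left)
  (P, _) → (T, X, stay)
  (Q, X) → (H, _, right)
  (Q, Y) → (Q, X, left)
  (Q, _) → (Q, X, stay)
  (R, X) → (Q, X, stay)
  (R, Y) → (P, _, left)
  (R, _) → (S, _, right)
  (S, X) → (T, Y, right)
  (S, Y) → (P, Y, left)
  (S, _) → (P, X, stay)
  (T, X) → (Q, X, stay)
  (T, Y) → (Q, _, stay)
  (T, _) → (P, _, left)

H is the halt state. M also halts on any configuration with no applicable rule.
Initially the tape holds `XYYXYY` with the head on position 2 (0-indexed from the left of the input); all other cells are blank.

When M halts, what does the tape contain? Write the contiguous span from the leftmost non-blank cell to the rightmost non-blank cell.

P | __XY[Y]XYY   read Y → write _, move left, go to S
S | __X[Y]_XYY   read Y → write Y, move left, go to P
P | __[X]Y_XYY   read X → write _, move left, go to T
T | _[_]_Y_XYY   read _ → write _, move left, go to P
P | [_]__Y_XYY   read _ → write X, move stay, go to T
T | [X]__Y_XYY   read X → write X, move stay, go to Q
Q | [X]__Y_XYY   read X → write _, move right, go to H
H | _[_]_Y_XYY
The non-blank tape span at halt is Y_XYY.

Y_XYY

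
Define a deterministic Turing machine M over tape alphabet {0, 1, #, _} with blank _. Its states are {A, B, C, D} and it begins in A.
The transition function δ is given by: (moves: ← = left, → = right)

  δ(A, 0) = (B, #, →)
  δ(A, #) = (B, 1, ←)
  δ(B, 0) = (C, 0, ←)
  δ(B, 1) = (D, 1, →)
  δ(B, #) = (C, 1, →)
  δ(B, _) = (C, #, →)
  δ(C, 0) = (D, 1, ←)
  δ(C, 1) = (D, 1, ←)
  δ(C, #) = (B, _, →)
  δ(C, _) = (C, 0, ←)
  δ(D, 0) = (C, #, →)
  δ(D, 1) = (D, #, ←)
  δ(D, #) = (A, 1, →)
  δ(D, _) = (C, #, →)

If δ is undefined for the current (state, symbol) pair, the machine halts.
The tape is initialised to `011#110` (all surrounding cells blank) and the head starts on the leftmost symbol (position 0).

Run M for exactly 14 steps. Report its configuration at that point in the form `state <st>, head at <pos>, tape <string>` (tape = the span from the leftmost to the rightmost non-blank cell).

state C, head at 4, tape #_1_1110

state=A head=0 tape=_[0]11#110   (A,0)→(B,#,→)
state=B head=1 tape=_#[1]1#110   (B,1)→(D,1,→)
state=D head=2 tape=_#1[1]#110   (D,1)→(D,#,←)
state=D head=1 tape=_#[1]##110   (D,1)→(D,#,←)
state=D head=0 tape=_[#]###110   (D,#)→(A,1,→)
state=A head=1 tape=_1[#]##110   (A,#)→(B,1,←)
state=B head=0 tape=_[1]1##110   (B,1)→(D,1,→)
state=D head=1 tape=_1[1]##110   (D,1)→(D,#,←)
state=D head=0 tape=_[1]###110   (D,1)→(D,#,←)
state=D head=-1 tape=[_]####110   (D,_)→(C,#,→)
state=C head=0 tape=#[#]###110   (C,#)→(B,_,→)
state=B head=1 tape=#_[#]##110   (B,#)→(C,1,→)
state=C head=2 tape=#_1[#]#110   (C,#)→(B,_,→)
state=B head=3 tape=#_1_[#]110   (B,#)→(C,1,→)
state=C head=4 tape=#_1_1[1]10
After 14 steps: state C, head at 4, tape #_1_1110.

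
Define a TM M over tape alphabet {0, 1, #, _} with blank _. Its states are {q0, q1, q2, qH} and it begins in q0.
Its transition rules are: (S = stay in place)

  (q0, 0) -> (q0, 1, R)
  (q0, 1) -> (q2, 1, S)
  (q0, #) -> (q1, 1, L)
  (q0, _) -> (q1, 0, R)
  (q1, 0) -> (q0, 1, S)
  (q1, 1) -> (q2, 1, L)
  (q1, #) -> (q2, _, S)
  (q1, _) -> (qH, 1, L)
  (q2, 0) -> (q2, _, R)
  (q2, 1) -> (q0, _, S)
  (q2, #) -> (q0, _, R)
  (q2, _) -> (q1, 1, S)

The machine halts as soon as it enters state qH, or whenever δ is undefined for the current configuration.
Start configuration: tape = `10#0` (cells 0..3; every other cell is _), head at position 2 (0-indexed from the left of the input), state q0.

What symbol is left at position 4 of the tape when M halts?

1

state=q0 head=2 tape=10[#]0_   (q0,#)→(q1,1,L)
state=q1 head=1 tape=1[0]10_   (q1,0)→(q0,1,S)
state=q0 head=1 tape=1[1]10_   (q0,1)→(q2,1,S)
state=q2 head=1 tape=1[1]10_   (q2,1)→(q0,_,S)
state=q0 head=1 tape=1[_]10_   (q0,_)→(q1,0,R)
state=q1 head=2 tape=10[1]0_   (q1,1)→(q2,1,L)
state=q2 head=1 tape=1[0]10_   (q2,0)→(q2,_,R)
state=q2 head=2 tape=1_[1]0_   (q2,1)→(q0,_,S)
state=q0 head=2 tape=1_[_]0_   (q0,_)→(q1,0,R)
state=q1 head=3 tape=1_0[0]_   (q1,0)→(q0,1,S)
state=q0 head=3 tape=1_0[1]_   (q0,1)→(q2,1,S)
state=q2 head=3 tape=1_0[1]_   (q2,1)→(q0,_,S)
state=q0 head=3 tape=1_0[_]_   (q0,_)→(q1,0,R)
state=q1 head=4 tape=1_00[_]   (q1,_)→(qH,1,L)
state=qH head=3 tape=1_0[0]1
Cell 4 holds 1 when M halts.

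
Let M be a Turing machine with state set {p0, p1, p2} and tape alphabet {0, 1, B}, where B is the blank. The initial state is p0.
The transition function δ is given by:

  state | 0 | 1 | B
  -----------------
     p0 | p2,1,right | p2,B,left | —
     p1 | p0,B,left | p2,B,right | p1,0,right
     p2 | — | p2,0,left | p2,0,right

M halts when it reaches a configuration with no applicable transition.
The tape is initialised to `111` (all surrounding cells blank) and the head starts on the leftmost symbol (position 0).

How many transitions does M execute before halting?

p0 | B[1]11   read 1 → write B, move left, go to p2
p2 | [B]B11   read B → write 0, move right, go to p2
p2 | 0[B]11   read B → write 0, move right, go to p2
p2 | 00[1]1   read 1 → write 0, move left, go to p2
p2 | 0[0]01
M halts after 4 transitions.

4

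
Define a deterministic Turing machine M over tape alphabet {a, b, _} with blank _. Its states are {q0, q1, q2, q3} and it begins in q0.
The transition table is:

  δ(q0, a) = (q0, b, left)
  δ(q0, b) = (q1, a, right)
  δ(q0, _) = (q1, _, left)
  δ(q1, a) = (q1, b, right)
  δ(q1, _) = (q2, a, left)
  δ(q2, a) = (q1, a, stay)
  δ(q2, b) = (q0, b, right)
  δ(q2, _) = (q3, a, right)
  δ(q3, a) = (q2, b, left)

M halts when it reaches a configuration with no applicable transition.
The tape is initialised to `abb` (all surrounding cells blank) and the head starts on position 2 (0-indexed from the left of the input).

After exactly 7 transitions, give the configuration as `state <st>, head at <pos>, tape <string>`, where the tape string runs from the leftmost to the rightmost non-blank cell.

state q0, head at 4, tape abbba

q0 | ab[b]__   read b → write a, move right, go to q1
q1 | aba[_]_   read _ → write a, move left, go to q2
q2 | ab[a]a_   read a → write a, move stay, go to q1
q1 | ab[a]a_   read a → write b, move right, go to q1
q1 | abb[a]_   read a → write b, move right, go to q1
q1 | abbb[_]   read _ → write a, move left, go to q2
q2 | abb[b]a   read b → write b, move right, go to q0
q0 | abbb[a]
After 7 steps: state q0, head at 4, tape abbba.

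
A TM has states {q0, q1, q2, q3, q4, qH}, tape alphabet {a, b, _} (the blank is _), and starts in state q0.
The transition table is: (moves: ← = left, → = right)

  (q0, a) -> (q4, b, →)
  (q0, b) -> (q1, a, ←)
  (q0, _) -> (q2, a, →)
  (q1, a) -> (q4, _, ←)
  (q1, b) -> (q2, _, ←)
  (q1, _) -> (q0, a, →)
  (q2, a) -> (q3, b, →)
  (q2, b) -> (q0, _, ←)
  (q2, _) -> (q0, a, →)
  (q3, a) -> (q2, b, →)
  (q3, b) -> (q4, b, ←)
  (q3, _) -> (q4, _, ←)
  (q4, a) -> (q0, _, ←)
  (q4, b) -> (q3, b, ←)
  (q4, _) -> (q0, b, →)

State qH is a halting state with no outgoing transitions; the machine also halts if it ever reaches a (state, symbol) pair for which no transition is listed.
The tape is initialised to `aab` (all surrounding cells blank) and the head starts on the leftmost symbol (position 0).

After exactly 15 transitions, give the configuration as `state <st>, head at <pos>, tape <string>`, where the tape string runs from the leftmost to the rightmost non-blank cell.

q0 | _[a]ab_   read a → write b, move →, go to q4
q4 | _b[a]b_   read a → write _, move ←, go to q0
q0 | _[b]_b_   read b → write a, move ←, go to q1
q1 | [_]a_b_   read _ → write a, move →, go to q0
q0 | a[a]_b_   read a → write b, move →, go to q4
q4 | ab[_]b_   read _ → write b, move →, go to q0
q0 | abb[b]_   read b → write a, move ←, go to q1
q1 | ab[b]a_   read b → write _, move ←, go to q2
q2 | a[b]_a_   read b → write _, move ←, go to q0
q0 | [a]__a_   read a → write b, move →, go to q4
q4 | b[_]_a_   read _ → write b, move →, go to q0
q0 | bb[_]a_   read _ → write a, move →, go to q2
q2 | bba[a]_   read a → write b, move →, go to q3
q3 | bbab[_]   read _ → write _, move ←, go to q4
q4 | bba[b]_   read b → write b, move ←, go to q3
q3 | bb[a]b_
After 15 steps: state q3, head at 1, tape bbab.

state q3, head at 1, tape bbab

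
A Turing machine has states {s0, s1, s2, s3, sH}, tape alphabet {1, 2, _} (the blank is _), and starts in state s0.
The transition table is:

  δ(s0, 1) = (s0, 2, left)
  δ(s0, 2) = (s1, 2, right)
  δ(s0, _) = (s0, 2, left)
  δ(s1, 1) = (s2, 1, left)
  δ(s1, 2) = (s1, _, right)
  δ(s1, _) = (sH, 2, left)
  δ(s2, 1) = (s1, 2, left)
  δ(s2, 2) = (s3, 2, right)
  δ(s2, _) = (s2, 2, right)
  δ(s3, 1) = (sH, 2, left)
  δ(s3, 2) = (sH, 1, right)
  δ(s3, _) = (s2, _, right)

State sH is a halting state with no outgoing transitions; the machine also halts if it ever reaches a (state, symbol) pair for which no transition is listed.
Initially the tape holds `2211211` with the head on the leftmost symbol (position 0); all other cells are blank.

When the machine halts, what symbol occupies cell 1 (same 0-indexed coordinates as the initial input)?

_

state=s0 head=0 tape=[2]211211_   (s0,2)→(s1,2,right)
state=s1 head=1 tape=2[2]11211_   (s1,2)→(s1,_,right)
state=s1 head=2 tape=2_[1]1211_   (s1,1)→(s2,1,left)
state=s2 head=1 tape=2[_]11211_   (s2,_)→(s2,2,right)
state=s2 head=2 tape=22[1]1211_   (s2,1)→(s1,2,left)
state=s1 head=1 tape=2[2]21211_   (s1,2)→(s1,_,right)
state=s1 head=2 tape=2_[2]1211_   (s1,2)→(s1,_,right)
state=s1 head=3 tape=2__[1]211_   (s1,1)→(s2,1,left)
state=s2 head=2 tape=2_[_]1211_   (s2,_)→(s2,2,right)
state=s2 head=3 tape=2_2[1]211_   (s2,1)→(s1,2,left)
state=s1 head=2 tape=2_[2]2211_   (s1,2)→(s1,_,right)
state=s1 head=3 tape=2__[2]211_   (s1,2)→(s1,_,right)
state=s1 head=4 tape=2___[2]11_   (s1,2)→(s1,_,right)
state=s1 head=5 tape=2____[1]1_   (s1,1)→(s2,1,left)
state=s2 head=4 tape=2___[_]11_   (s2,_)→(s2,2,right)
state=s2 head=5 tape=2___2[1]1_   (s2,1)→(s1,2,left)
state=s1 head=4 tape=2___[2]21_   (s1,2)→(s1,_,right)
state=s1 head=5 tape=2____[2]1_   (s1,2)→(s1,_,right)
state=s1 head=6 tape=2_____[1]_   (s1,1)→(s2,1,left)
state=s2 head=5 tape=2____[_]1_   (s2,_)→(s2,2,right)
state=s2 head=6 tape=2____2[1]_   (s2,1)→(s1,2,left)
state=s1 head=5 tape=2____[2]2_   (s1,2)→(s1,_,right)
state=s1 head=6 tape=2_____[2]_   (s1,2)→(s1,_,right)
state=s1 head=7 tape=2______[_]   (s1,_)→(sH,2,left)
state=sH head=6 tape=2_____[_]2
Cell 1 holds _ when M halts.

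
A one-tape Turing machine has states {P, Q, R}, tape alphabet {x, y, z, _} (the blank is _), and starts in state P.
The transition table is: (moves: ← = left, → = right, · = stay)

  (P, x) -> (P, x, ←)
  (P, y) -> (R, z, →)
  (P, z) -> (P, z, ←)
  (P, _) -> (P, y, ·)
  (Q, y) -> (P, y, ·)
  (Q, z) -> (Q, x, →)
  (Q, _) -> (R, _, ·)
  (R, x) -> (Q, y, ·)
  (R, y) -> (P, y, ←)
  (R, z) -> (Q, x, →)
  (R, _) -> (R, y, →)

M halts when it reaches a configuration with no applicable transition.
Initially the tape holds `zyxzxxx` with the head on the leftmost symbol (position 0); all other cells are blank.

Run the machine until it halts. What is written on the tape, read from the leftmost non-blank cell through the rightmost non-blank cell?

zxzzxxxx

P | _[z]yxzxxx   read z → write z, move ←, go to P
P | [_]zyxzxxx   read _ → write y, move ·, go to P
P | [y]zyxzxxx   read y → write z, move →, go to R
R | z[z]yxzxxx   read z → write x, move →, go to Q
Q | zx[y]xzxxx   read y → write y, move ·, go to P
P | zx[y]xzxxx   read y → write z, move →, go to R
R | zxz[x]zxxx   read x → write y, move ·, go to Q
Q | zxz[y]zxxx   read y → write y, move ·, go to P
P | zxz[y]zxxx   read y → write z, move →, go to R
R | zxzz[z]xxx   read z → write x, move →, go to Q
Q | zxzzx[x]xx
The non-blank tape span at halt is zxzzxxxx.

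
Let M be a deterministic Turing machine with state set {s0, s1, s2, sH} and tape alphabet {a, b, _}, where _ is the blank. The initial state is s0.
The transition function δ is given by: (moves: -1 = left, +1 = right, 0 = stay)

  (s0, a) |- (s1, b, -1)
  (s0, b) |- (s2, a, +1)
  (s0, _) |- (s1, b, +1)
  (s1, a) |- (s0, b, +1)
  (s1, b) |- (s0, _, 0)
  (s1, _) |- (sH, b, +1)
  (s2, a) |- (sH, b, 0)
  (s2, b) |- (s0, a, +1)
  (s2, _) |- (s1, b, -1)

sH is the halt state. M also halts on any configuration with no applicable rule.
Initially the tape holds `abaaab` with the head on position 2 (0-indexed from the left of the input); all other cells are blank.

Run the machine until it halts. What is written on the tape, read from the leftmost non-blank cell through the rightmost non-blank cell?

abbbbbb

state=s0 head=2 tape=ab[a]aab__   (s0,a)→(s1,b,-1)
state=s1 head=1 tape=a[b]baab__   (s1,b)→(s0,_,0)
state=s0 head=1 tape=a[_]baab__   (s0,_)→(s1,b,+1)
state=s1 head=2 tape=ab[b]aab__   (s1,b)→(s0,_,0)
state=s0 head=2 tape=ab[_]aab__   (s0,_)→(s1,b,+1)
state=s1 head=3 tape=abb[a]ab__   (s1,a)→(s0,b,+1)
state=s0 head=4 tape=abbb[a]b__   (s0,a)→(s1,b,-1)
state=s1 head=3 tape=abb[b]bb__   (s1,b)→(s0,_,0)
state=s0 head=3 tape=abb[_]bb__   (s0,_)→(s1,b,+1)
state=s1 head=4 tape=abbb[b]b__   (s1,b)→(s0,_,0)
state=s0 head=4 tape=abbb[_]b__   (s0,_)→(s1,b,+1)
state=s1 head=5 tape=abbbb[b]__   (s1,b)→(s0,_,0)
state=s0 head=5 tape=abbbb[_]__   (s0,_)→(s1,b,+1)
state=s1 head=6 tape=abbbbb[_]_   (s1,_)→(sH,b,+1)
state=sH head=7 tape=abbbbbb[_]
The non-blank tape span at halt is abbbbbb.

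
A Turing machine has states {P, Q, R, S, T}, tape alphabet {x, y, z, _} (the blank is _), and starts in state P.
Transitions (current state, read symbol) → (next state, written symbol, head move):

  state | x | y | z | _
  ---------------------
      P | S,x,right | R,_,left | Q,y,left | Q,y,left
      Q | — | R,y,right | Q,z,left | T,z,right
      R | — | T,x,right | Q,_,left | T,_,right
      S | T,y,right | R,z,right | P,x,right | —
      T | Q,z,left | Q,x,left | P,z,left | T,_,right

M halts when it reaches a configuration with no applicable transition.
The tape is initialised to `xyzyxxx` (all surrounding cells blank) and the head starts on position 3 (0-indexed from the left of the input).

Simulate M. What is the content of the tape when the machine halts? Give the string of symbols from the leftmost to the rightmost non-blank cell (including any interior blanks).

xyxxyxx

P | xyz[y]xxx   read y → write _, move left, go to R
R | xy[z]_xxx   read z → write _, move left, go to Q
Q | x[y]__xxx   read y → write y, move right, go to R
R | xy[_]_xxx   read _ → write _, move right, go to T
T | xy_[_]xxx   read _ → write _, move right, go to T
T | xy__[x]xx   read x → write z, move left, go to Q
Q | xy_[_]zxx   read _ → write z, move right, go to T
T | xy_z[z]xx   read z → write z, move left, go to P
P | xy_[z]zxx   read z → write y, move left, go to Q
Q | xy[_]yzxx   read _ → write z, move right, go to T
T | xyz[y]zxx   read y → write x, move left, go to Q
Q | xy[z]xzxx   read z → write z, move left, go to Q
Q | x[y]zxzxx   read y → write y, move right, go to R
R | xy[z]xzxx   read z → write _, move left, go to Q
Q | x[y]_xzxx   read y → write y, move right, go to R
R | xy[_]xzxx   read _ → write _, move right, go to T
T | xy_[x]zxx   read x → write z, move left, go to Q
Q | xy[_]zzxx   read _ → write z, move right, go to T
T | xyz[z]zxx   read z → write z, move left, go to P
P | xy[z]zzxx   read z → write y, move left, go to Q
Q | x[y]yzzxx   read y → write y, move right, go to R
R | xy[y]zzxx   read y → write x, move right, go to T
T | xyx[z]zxx   read z → write z, move left, go to P
P | xy[x]zzxx   read x → write x, move right, go to S
S | xyx[z]zxx   read z → write x, move right, go to P
P | xyxx[z]xx   read z → write y, move left, go to Q
Q | xyx[x]yxx
The non-blank tape span at halt is xyxxyxx.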